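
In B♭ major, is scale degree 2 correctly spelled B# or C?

C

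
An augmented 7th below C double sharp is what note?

D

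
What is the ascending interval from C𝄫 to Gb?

augmented fifth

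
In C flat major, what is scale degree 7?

Bb

Degree 7 takes the letter 6 steps above C, which is B.
In major, degree 7 sits 11 semitones above the tonic. Cb + 11 semitones is pitch class 10, spelled on B as Bb.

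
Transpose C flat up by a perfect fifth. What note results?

A fifth above C lands on the letter G.
A perfect fifth spans 7 semitones, so Cb moves to pitch class 6. On the letter G that is Gb.

Gb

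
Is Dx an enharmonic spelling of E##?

D## is pitch class 4; E## is pitch class 6.
The pitch classes differ (4 vs. 6), so they are not enharmonic equivalents.

No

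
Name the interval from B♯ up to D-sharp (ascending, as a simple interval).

minor third

Counting letters B–C–D gives a third.
B#→D# = 3 semitones, 1 narrower than the major third (4), so minor.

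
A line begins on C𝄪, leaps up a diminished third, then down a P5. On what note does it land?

A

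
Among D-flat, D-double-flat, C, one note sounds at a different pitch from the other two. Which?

Db

In 12-tone equal temperament, enharmonic equivalents share a pitch class. Db is pitch class 1; Dbb is pitch class 0; C is pitch class 0.
Dbb and C share pitch class 0, while Db is pitch class 1.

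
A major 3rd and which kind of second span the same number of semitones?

doubly augmented

A major third spans 4 semitones.
A second spanning 4 semitones is doubly augmented (the major second is 2).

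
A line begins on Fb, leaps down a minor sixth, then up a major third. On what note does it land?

A minor sixth down from Fb is Ab (letter A, 8 semitones down).
A major third up from Ab is C (letter C, 4 semitones up).

C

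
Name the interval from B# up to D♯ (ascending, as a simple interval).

minor third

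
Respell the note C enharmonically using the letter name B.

B#

Plain B sits 1 semitone below C, so on the letter B the same pitch needs a sharp: B#.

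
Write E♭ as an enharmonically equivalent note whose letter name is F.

Fbb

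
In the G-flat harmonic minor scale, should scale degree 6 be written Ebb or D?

Each scale degree takes a distinct letter name. Degree 6 of a scale on G must use the letter E.
Ebb and D are enharmonically the same pitch, but only Ebb uses the letter E, so it is the correct spelling here.

Ebb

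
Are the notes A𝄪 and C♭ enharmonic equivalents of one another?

A## = pitch class 11 and Cb = pitch class 11 — the same pitch class, so they are enharmonic equivalents.

Yes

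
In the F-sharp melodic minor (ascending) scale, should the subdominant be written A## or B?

B

Each scale degree takes a distinct letter name. Degree 4 of a scale on F must use the letter B.
B and A## are enharmonically the same pitch, but only B uses the letter B, so it is the correct spelling here.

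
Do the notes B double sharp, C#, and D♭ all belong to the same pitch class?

Yes

B## = pitch class 1 and C# = pitch class 1 and Db = pitch class 1 — the same pitch class, so they are enharmonic equivalents.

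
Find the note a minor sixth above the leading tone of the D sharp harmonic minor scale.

A#

The leading tone of D# harmonic minor is C##.
A minor sixth (8 semitones) above C## lands on the letter A, giving A#.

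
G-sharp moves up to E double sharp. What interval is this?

Counting letters G–A–B–C–D–E gives a sixth.
G#→E## = 10 semitones, 1 wider than the major sixth (9), so augmented.

augmented sixth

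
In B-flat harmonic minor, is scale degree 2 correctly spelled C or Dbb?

C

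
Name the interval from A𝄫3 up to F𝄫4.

Counting letters A–B–C–D–E–F gives a sixth.
Abb→Fbb = 8 semitones, 1 narrower than the major sixth (9), so minor.

minor sixth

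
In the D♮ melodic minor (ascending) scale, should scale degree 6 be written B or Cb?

B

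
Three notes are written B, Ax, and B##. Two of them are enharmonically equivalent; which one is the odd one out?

B##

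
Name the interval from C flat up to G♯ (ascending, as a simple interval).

doubly augmented fifth

Counting letters C–D–E–F–G gives a fifth.
Cb→G# = 9 semitones, 2 wider than the perfect fifth (7), so doubly augmented.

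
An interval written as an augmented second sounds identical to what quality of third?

minor

An augmented second spans 3 semitones.
A third spanning 3 semitones is minor (the major third is 4).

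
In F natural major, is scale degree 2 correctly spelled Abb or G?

G

Each scale degree takes a distinct letter name. Degree 2 of a scale on F must use the letter G.
G and Abb are enharmonically the same pitch, but only G uses the letter G, so it is the correct spelling here.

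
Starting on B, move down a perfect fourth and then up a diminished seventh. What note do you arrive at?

A perfect fourth down from B is F# (letter F, 5 semitones down).
A diminished seventh up from F# is Eb (letter E, 9 semitones up).

Eb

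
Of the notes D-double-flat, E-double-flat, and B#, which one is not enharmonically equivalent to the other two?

Ebb

In 12-tone equal temperament, enharmonic equivalents share a pitch class. Dbb is pitch class 0; Ebb is pitch class 2; B# is pitch class 0.
Dbb and B# share pitch class 0, while Ebb is pitch class 2.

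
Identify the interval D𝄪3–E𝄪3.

major second

Counting letters D–E gives a second.
D##→E## = 2 semitones, exactly the major second.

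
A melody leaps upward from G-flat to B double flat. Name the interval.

Counting letters G–A–B gives a third.
Gb→Bbb = 3 semitones, 1 narrower than the major third (4), so minor.

minor third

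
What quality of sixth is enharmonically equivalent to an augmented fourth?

doubly diminished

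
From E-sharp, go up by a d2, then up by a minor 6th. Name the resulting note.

Db

A diminished second up from E# is F (letter F, 0 semitones up).
A minor sixth up from F is Db (letter D, 8 semitones up).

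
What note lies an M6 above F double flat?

F up a major sixth is D, so the target letter is D.
From Fbb, a major sixth is 9 semitones up: Dbb.

Dbb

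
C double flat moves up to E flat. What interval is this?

augmented third

The letter names run C→E, a span of 2 letter steps, so the interval is some kind of third.
Cbb to Eb is 5 semitones. A major third is 4, so 5 makes it augmented.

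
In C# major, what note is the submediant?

A#

The C# major scale runs C# D# E# F# G# A# B#.
Degree 6 is A#.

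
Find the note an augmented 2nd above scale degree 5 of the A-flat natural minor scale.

Scale degree 5 of Ab natural minor is Eb.
An augmented second (3 semitones) above Eb lands on the letter F, giving F#.

F#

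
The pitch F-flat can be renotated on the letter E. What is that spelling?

E

Plain E sits at the same pitch as Fb, so on the letter E the same pitch needs a natural: E.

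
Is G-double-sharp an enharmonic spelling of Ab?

Two spellings are enharmonically equivalent only if they share a pitch class.
Here G## → 9, Ab → 8; 8 ≠ 9, so they are not.

No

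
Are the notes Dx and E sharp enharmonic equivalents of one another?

D## is pitch class 4; E# is pitch class 5.
The pitch classes differ (4 vs. 5), so they are not enharmonic equivalents.

No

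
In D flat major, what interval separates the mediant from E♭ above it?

minor seventh

The mediant of Db major is F.
F up to Eb: letters F→E make it a seventh; 10 semitones makes it minor.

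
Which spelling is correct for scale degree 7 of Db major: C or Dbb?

Each scale degree takes a distinct letter name. Degree 7 of a scale on D must use the letter C.
C and Dbb are enharmonically the same pitch, but only C uses the letter C, so it is the correct spelling here.

C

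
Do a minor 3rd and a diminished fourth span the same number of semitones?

No

A minor third spans 3 semitones; a diminished fourth spans 4.
The spans differ, so they are not enharmonic equivalents.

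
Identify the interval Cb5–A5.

The letter names run C→A, a span of 5 letter steps, so the interval is some kind of sixth.
Cb to A is 10 semitones. A major sixth is 9, so 10 makes it augmented.

augmented sixth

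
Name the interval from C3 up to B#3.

The letter names run C→B, a span of 6 letter steps, so the interval is some kind of seventh.
C to B# is 12 semitones. A major seventh is 11, so 12 makes it augmented.

augmented seventh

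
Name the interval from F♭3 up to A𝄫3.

minor third

Counting letters F–G–A gives a third.
Fb→Abb = 3 semitones, 1 narrower than the major third (4), so minor.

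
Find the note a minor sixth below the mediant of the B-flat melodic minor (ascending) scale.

F

The mediant of Bb melodic minor (ascending) is Db.
A minor sixth (8 semitones) below Db lands on the letter F, giving F.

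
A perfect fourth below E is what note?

B

E down a perfect fourth is B, so the target letter is B.
From E, a perfect fourth is 5 semitones down: B.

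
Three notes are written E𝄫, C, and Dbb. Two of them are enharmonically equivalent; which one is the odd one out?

Ebb

In 12-tone equal temperament, enharmonic equivalents share a pitch class. Ebb is pitch class 2; C is pitch class 0; Dbb is pitch class 0.
C and Dbb share pitch class 0, while Ebb is pitch class 2.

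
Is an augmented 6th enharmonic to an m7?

Yes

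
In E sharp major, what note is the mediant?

The E# major scale runs E# F## G## A# B# C## D##.
Degree 3 is G##.

G##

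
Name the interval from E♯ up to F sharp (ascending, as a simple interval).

minor second

The letter names run E→F, a span of 1 letter step, so the interval is some kind of second.
E# to F# is 1 semitone. A major second is 2, so 1 makes it minor.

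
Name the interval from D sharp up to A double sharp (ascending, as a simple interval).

Counting letters D–E–F–G–A gives a fifth.
D#→A## = 8 semitones, 1 wider than the perfect fifth (7), so augmented.

augmented fifth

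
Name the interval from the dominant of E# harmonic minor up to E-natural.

The dominant of E# harmonic minor is B#.
B# up to E: letters B→E make it a fourth; 4 semitones makes it diminished.

diminished fourth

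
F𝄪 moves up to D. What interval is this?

diminished sixth

The letter names run F→D, a span of 5 letter steps, so the interval is some kind of sixth.
F## to D is 7 semitones. A major sixth is 9, so 7 makes it diminished.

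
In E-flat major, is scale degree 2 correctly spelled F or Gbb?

F

Each scale degree takes a distinct letter name. Degree 2 of a scale on E must use the letter F.
F and Gbb are enharmonically the same pitch, but only F uses the letter F, so it is the correct spelling here.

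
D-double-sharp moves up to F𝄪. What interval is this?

minor third

The letter names run D→F, a span of 2 letter steps, so the interval is some kind of third.
D## to F## is 3 semitones. A major third is 4, so 3 makes it minor.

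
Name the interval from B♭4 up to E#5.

The letter names run B→E, a span of 3 letter steps, so the interval is some kind of fourth.
Bb to E# is 7 semitones. A perfect fourth is 5, so 7 makes it doubly augmented.

doubly augmented fourth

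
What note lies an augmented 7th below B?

A seventh below B lands on the letter C.
An augmented seventh spans 12 semitones, so B moves to pitch class 11. On the letter C that is Cb.

Cb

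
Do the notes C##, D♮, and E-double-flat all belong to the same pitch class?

Yes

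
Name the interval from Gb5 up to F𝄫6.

The letter names run G→F, a span of 6 letter steps, so the interval is some kind of seventh.
Gb to Fbb is 9 semitones. A major seventh is 11, so 9 makes it diminished.

diminished seventh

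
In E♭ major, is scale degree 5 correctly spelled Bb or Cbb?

Bb

Each scale degree takes a distinct letter name. Degree 5 of a scale on E must use the letter B.
Bb and Cbb are enharmonically the same pitch, but only Bb uses the letter B, so it is the correct spelling here.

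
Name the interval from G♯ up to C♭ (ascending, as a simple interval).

doubly diminished fourth

The letter names run G→C, a span of 3 letter steps, so the interval is some kind of fourth.
G# to Cb is 3 semitones. A perfect fourth is 5, so 3 makes it doubly diminished.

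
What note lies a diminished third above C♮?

Ebb

C up a major third is E, so the target letter is E.
From C, a diminished third is 2 semitones up: Ebb.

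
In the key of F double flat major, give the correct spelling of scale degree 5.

Cbb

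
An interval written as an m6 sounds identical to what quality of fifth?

A minor sixth spans 8 semitones.
A fifth spanning 8 semitones is augmented (the perfect fifth is 7).

augmented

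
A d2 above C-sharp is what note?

Db

C up a major second is D, so the target letter is D.
From C#, a diminished second is 0 semitones up: Db.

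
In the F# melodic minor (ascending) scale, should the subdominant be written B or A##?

B

Each scale degree takes a distinct letter name. Degree 4 of a scale on F must use the letter B.
B and A## are enharmonically the same pitch, but only B uses the letter B, so it is the correct spelling here.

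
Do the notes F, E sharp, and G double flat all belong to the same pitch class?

Yes

F = pitch class 5 and E# = pitch class 5 and Gbb = pitch class 5 — the same pitch class, so they are enharmonic equivalents.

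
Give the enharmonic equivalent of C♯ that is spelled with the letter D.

Db

C# is pitch class 1. The letter D alone is pitch class 2.
To reach pitch class 1 from D requires an offset of -1 semitone, i.e. flat: Db.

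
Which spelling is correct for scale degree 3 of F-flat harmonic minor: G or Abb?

Abb

Each scale degree takes a distinct letter name. Degree 3 of a scale on F must use the letter A.
Abb and G are enharmonically the same pitch, but only Abb uses the letter A, so it is the correct spelling here.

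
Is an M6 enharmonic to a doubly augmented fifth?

Yes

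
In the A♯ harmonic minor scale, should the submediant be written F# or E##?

F#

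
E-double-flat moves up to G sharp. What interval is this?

doubly augmented third

Counting letters E–F–G gives a third.
Ebb→G# = 6 semitones, 2 wider than the major third (4), so doubly augmented.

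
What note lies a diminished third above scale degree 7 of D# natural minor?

Eb

Scale degree 7 of D# natural minor is C#.
A diminished third (2 semitones) above C# lands on the letter E, giving Eb.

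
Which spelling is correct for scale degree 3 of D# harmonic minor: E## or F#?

F#

Each scale degree takes a distinct letter name. Degree 3 of a scale on D must use the letter F.
F# and E## are enharmonically the same pitch, but only F# uses the letter F, so it is the correct spelling here.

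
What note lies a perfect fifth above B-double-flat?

Fb

A fifth above B lands on the letter F.
A perfect fifth spans 7 semitones, so Bbb moves to pitch class 4. On the letter F that is Fb.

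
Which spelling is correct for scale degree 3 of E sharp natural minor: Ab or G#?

G#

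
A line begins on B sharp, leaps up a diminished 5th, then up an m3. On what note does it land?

A diminished fifth up from B# is F# (letter F, 6 semitones up).
A minor third up from F# is A (letter A, 3 semitones up).

A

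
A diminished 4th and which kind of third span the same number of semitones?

major

A diminished fourth spans 4 semitones.
A third spanning 4 semitones is major (the major third is 4).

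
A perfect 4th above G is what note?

C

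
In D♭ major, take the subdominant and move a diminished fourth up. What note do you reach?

Cbb

The subdominant of Db major is Gb.
A diminished fourth (4 semitones) above Gb lands on the letter C, giving Cbb.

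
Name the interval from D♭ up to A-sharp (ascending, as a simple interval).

doubly augmented fifth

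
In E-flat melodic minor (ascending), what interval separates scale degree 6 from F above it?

Scale degree 6 of Eb melodic minor (ascending) is C.
C up to F: letters C→F make it a fourth; 5 semitones makes it perfect.

perfect fourth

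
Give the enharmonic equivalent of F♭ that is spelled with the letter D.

D##

Fb is pitch class 4. The letter D alone is pitch class 2.
To reach pitch class 4 from D requires an offset of +2 semitones, i.e. double sharp: D##.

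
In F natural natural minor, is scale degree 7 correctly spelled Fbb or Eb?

Each scale degree takes a distinct letter name. Degree 7 of a scale on F must use the letter E.
Eb and Fbb are enharmonically the same pitch, but only Eb uses the letter E, so it is the correct spelling here.

Eb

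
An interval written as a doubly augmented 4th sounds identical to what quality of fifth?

perfect

A doubly augmented fourth spans 7 semitones.
A fifth spanning 7 semitones is perfect (the perfect fifth is 7).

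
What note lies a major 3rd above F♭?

Ab

F up a major third is A, so the target letter is A.
From Fb, a major third is 4 semitones up: Ab.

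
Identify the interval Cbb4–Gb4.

Counting letters C–D–E–F–G gives a fifth.
Cbb→Gb = 8 semitones, 1 wider than the perfect fifth (7), so augmented.

augmented fifth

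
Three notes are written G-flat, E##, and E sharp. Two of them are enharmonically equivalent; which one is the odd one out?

E#

In 12-tone equal temperament, enharmonic equivalents share a pitch class. Gb is pitch class 6; E## is pitch class 6; E# is pitch class 5.
Gb and E## share pitch class 6, while E# is pitch class 5.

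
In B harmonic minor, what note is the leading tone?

Degree 7 takes the letter 6 steps above B, which is A.
In harmonic minor, degree 7 sits 11 semitones above the tonic. B + 11 semitones is pitch class 10, spelled on A as A#.

A#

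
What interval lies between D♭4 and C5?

Counting letters D–E–F–G–A–B–C gives a seventh.
Db→C = 11 semitones, exactly the major seventh.

major seventh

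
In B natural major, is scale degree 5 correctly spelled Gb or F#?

F#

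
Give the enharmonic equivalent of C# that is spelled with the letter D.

Db

Plain D sits 1 semitone above C#, so on the letter D the same pitch needs a flat: Db.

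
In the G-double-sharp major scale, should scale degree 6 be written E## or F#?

E##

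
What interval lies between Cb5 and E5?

augmented third

The letter names run C→E, a span of 2 letter steps, so the interval is some kind of third.
Cb to E is 5 semitones. A major third is 4, so 5 makes it augmented.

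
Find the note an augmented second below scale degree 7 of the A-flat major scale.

Fb

Scale degree 7 of Ab major is G.
An augmented second (3 semitones) below G lands on the letter F, giving Fb.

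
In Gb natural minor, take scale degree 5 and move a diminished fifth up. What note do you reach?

Abb

Scale degree 5 of Gb natural minor is Db.
A diminished fifth (6 semitones) above Db lands on the letter A, giving Abb.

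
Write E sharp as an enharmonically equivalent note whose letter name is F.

F

E# is pitch class 5. The letter F alone is pitch class 5.
Pitch class 5 on F needs no accidental: F.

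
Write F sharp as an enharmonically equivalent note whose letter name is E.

E##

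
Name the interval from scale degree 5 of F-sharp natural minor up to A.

Scale degree 5 of F# natural minor is C#.
C# up to A: letters C→A make it a sixth; 8 semitones makes it minor.

minor sixth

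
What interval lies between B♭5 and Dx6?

doubly augmented third

Counting letters B–C–D gives a third.
Bb→D## = 6 semitones, 2 wider than the major third (4), so doubly augmented.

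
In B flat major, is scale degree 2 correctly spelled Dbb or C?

Each scale degree takes a distinct letter name. Degree 2 of a scale on B must use the letter C.
C and Dbb are enharmonically the same pitch, but only C uses the letter C, so it is the correct spelling here.

C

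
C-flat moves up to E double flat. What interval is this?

The letter names run C→E, a span of 2 letter steps, so the interval is some kind of third.
Cb to Ebb is 3 semitones. A major third is 4, so 3 makes it minor.

minor third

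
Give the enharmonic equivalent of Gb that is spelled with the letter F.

Plain F sits 1 semitone below Gb, so on the letter F the same pitch needs a sharp: F#.

F#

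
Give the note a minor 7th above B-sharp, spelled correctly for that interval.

A seventh above B lands on the letter A.
A minor seventh spans 10 semitones, so B# moves to pitch class 10. On the letter A that is A#.

A#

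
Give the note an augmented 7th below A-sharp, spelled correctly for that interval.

A down a major seventh is Bb, so the target letter is B.
From A#, an augmented seventh is 12 semitones down: Bb.

Bb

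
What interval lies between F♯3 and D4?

minor sixth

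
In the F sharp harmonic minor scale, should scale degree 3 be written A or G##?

A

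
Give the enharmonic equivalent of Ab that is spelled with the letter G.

Ab is pitch class 8. The letter G alone is pitch class 7.
To reach pitch class 8 from G requires an offset of +1 semitone, i.e. sharp: G#.

G#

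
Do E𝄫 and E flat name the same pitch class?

Ebb is pitch class 2; Eb is pitch class 3.
The pitch classes differ (2 vs. 3), so they are not enharmonic equivalents.

No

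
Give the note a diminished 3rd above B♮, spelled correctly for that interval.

B up a major third is D#, so the target letter is D.
From B, a diminished third is 2 semitones up: Db.

Db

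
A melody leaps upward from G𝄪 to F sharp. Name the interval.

The letter names run G→F, a span of 6 letter steps, so the interval is some kind of seventh.
G## to F# is 9 semitones. A major seventh is 11, so 9 makes it diminished.

diminished seventh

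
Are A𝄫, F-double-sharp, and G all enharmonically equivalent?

Abb is pitch class 7; F## is pitch class 7; G is pitch class 7.
All spellings map to pitch class 7, so they are enharmonically equivalent.

Yes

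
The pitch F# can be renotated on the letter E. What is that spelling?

F# is pitch class 6. The letter E alone is pitch class 4.
To reach pitch class 6 from E requires an offset of +2 semitones, i.e. double sharp: E##.

E##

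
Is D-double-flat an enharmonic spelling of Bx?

No

Dbb is pitch class 0; B## is pitch class 1.
The pitch classes differ (0 vs. 1), so they are not enharmonic equivalents.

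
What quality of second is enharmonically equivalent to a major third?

doubly augmented

A major third spans 4 semitones.
A second spanning 4 semitones is doubly augmented (the major second is 2).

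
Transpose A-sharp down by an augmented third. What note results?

F

A third below A lands on the letter F.
An augmented third spans 5 semitones, so A# moves to pitch class 5. On the letter F that is F.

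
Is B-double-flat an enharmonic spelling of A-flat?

No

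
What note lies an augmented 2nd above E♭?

F#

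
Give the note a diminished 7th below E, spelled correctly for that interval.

F##

E down a major seventh is F, so the target letter is F.
From E, a diminished seventh is 9 semitones down: F##.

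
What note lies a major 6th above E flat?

C

E up a major sixth is C#, so the target letter is C.
From Eb, a major sixth is 9 semitones up: C.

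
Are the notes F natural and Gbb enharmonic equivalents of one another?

F = pitch class 5 and Gbb = pitch class 5 — the same pitch class, so they are enharmonic equivalents.

Yes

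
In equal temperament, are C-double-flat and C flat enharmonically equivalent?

No

Two spellings are enharmonically equivalent only if they share a pitch class.
Here Cbb → 10, Cb → 11; 10 ≠ 11, so they are not.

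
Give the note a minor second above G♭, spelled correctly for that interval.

A second above G lands on the letter A.
A minor second spans 1 semitone, so Gb moves to pitch class 7. On the letter A that is Abb.

Abb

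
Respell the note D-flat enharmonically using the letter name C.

Db is pitch class 1. The letter C alone is pitch class 0.
To reach pitch class 1 from C requires an offset of +1 semitone, i.e. sharp: C#.

C#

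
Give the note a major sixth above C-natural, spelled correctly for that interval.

A

C up a major sixth is A, so the target letter is A.
From C, a major sixth is 9 semitones up: A.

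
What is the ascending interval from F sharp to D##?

Counting letters F–G–A–B–C–D gives a sixth.
F#→D## = 10 semitones, 1 wider than the major sixth (9), so augmented.

augmented sixth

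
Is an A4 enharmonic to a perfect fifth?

No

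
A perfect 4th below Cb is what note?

A fourth below C lands on the letter G.
A perfect fourth spans 5 semitones, so Cb moves to pitch class 6. On the letter G that is Gb.

Gb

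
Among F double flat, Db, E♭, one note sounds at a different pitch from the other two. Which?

In 12-tone equal temperament, enharmonic equivalents share a pitch class. Fbb is pitch class 3; Db is pitch class 1; Eb is pitch class 3.
Fbb and Eb share pitch class 3, while Db is pitch class 1.

Db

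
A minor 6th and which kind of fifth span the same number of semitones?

A minor sixth spans 8 semitones.
A fifth spanning 8 semitones is augmented (the perfect fifth is 7).

augmented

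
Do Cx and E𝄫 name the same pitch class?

Yes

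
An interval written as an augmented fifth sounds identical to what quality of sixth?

minor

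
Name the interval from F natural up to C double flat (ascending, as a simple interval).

The letter names run F→C, a span of 4 letter steps, so the interval is some kind of fifth.
F to Cbb is 5 semitones. A perfect fifth is 7, so 5 makes it doubly diminished.

doubly diminished fifth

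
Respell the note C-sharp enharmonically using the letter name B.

Plain B sits 2 semitones below C#, so on the letter B the same pitch needs a double sharp: B##.

B##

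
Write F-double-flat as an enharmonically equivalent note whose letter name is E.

Eb

Fbb is pitch class 3. The letter E alone is pitch class 4.
To reach pitch class 3 from E requires an offset of -1 semitone, i.e. flat: Eb.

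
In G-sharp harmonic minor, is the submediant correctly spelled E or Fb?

E

Each scale degree takes a distinct letter name. Degree 6 of a scale on G must use the letter E.
E and Fb are enharmonically the same pitch, but only E uses the letter E, so it is the correct spelling here.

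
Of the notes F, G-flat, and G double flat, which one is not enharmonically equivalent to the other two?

Gb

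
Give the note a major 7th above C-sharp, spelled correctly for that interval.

C up a major seventh is B, so the target letter is B.
From C#, a major seventh is 11 semitones up: B#.

B#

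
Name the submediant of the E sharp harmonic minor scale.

The E# harmonic minor scale runs E# F## G# A# B# C# D##.
Degree 6 is C#.

C#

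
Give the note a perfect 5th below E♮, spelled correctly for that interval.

A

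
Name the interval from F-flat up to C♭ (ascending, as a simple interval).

Counting letters F–G–A–B–C gives a fifth.
Fb→Cb = 7 semitones, exactly the perfect fifth.

perfect fifth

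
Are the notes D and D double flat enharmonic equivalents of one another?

No

D is pitch class 2; Dbb is pitch class 0.
The pitch classes differ (2 vs. 0), so they are not enharmonic equivalents.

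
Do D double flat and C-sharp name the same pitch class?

No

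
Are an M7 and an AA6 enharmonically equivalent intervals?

A major seventh spans 11 semitones; a doubly augmented sixth spans 11.
They are enharmonically equivalent.

Yes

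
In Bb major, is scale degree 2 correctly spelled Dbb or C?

Each scale degree takes a distinct letter name. Degree 2 of a scale on B must use the letter C.
C and Dbb are enharmonically the same pitch, but only C uses the letter C, so it is the correct spelling here.

C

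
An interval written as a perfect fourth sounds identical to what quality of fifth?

doubly diminished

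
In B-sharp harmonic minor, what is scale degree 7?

A##

Degree 7 takes the letter 6 steps above B, which is A.
In harmonic minor, degree 7 sits 11 semitones above the tonic. B# + 11 semitones is pitch class 11, spelled on A as A##.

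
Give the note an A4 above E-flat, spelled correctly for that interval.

E up a perfect fourth is A, so the target letter is A.
From Eb, an augmented fourth is 6 semitones up: A.

A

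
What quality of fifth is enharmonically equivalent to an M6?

doubly augmented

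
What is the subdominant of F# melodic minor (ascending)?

B

The F# melodic minor (ascending) scale runs F# G# A B C# D# E#.
Degree 4 is B.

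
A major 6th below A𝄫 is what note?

Cbb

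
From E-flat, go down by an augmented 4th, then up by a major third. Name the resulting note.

An augmented fourth down from Eb is Bbb (letter B, 6 semitones down).
A major third up from Bbb is Db (letter D, 4 semitones up).

Db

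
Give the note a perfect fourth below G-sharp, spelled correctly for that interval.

A fourth below G lands on the letter D.
A perfect fourth spans 5 semitones, so G# moves to pitch class 3. On the letter D that is D#.

D#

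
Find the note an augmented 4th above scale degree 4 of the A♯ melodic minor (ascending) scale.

Scale degree 4 of A# melodic minor (ascending) is D#.
An augmented fourth (6 semitones) above D# lands on the letter G, giving G##.

G##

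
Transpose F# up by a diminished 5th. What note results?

F up a perfect fifth is C, so the target letter is C.
From F#, a diminished fifth is 6 semitones up: C.

C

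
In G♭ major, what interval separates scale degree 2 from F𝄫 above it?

Scale degree 2 of Gb major is Ab.
Ab up to Fbb: letters A→F make it a sixth; 7 semitones makes it diminished.

diminished sixth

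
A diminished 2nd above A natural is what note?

A second above A lands on the letter B.
A diminished second spans 0 semitones, so A moves to pitch class 9. On the letter B that is Bbb.

Bbb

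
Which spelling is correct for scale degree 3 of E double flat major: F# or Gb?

Gb

Each scale degree takes a distinct letter name. Degree 3 of a scale on E must use the letter G.
Gb and F# are enharmonically the same pitch, but only Gb uses the letter G, so it is the correct spelling here.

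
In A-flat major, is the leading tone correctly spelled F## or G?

Each scale degree takes a distinct letter name. Degree 7 of a scale on A must use the letter G.
G and F## are enharmonically the same pitch, but only G uses the letter G, so it is the correct spelling here.

G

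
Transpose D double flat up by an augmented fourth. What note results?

Gb

A fourth above D lands on the letter G.
An augmented fourth spans 6 semitones, so Dbb moves to pitch class 6. On the letter G that is Gb.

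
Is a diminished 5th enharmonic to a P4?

No

A diminished fifth spans 6 semitones; a perfect fourth spans 5.
The spans differ, so they are not enharmonic equivalents.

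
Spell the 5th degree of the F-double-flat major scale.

Cbb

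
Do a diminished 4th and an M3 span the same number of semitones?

A diminished fourth spans 4 semitones; a major third spans 4.
They are enharmonically equivalent.

Yes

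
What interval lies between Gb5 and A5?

augmented second

The letter names run G→A, a span of 1 letter step, so the interval is some kind of second.
Gb to A is 3 semitones. A major second is 2, so 3 makes it augmented.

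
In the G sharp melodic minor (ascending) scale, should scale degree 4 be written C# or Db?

C#

Each scale degree takes a distinct letter name. Degree 4 of a scale on G must use the letter C.
C# and Db are enharmonically the same pitch, but only C# uses the letter C, so it is the correct spelling here.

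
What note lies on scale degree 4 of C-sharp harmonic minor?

F#

The C# harmonic minor scale runs C# D# E F# G# A B#.
Degree 4 is F#.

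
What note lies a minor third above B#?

A third above B lands on the letter D.
A minor third spans 3 semitones, so B# moves to pitch class 3. On the letter D that is D#.

D#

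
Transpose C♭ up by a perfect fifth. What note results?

Gb

A fifth above C lands on the letter G.
A perfect fifth spans 7 semitones, so Cb moves to pitch class 6. On the letter G that is Gb.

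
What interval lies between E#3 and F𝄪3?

Counting letters E–F gives a second.
E#→F## = 2 semitones, exactly the major second.

major second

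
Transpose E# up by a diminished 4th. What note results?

A fourth above E lands on the letter A.
A diminished fourth spans 4 semitones, so E# moves to pitch class 9. On the letter A that is A.

A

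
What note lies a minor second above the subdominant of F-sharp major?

C

The subdominant of F# major is B.
A minor second (1 semitone) above B lands on the letter C, giving C.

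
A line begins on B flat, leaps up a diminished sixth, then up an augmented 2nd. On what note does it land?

Ab

A diminished sixth up from Bb is Gbb (letter G, 7 semitones up).
An augmented second up from Gbb is Ab (letter A, 3 semitones up).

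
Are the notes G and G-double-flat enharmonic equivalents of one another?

Two spellings are enharmonically equivalent only if they share a pitch class.
Here G → 7, Gbb → 5; 5 ≠ 7, so they are not.

No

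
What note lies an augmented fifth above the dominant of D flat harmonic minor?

The dominant of Db harmonic minor is Ab.
An augmented fifth (8 semitones) above Ab lands on the letter E, giving E.

E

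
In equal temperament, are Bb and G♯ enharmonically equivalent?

Two spellings are enharmonically equivalent only if they share a pitch class.
Here Bb → 10, G# → 8; 8 ≠ 10, so they are not.

No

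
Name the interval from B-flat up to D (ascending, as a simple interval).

major third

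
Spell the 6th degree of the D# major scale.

The D# major scale runs D# E# F## G# A# B# C##.
Degree 6 is B#.

B#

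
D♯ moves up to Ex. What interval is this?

augmented second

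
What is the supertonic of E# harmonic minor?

The E# harmonic minor scale runs E# F## G# A# B# C# D##.
Degree 2 is F##.

F##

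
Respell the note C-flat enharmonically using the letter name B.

B

Plain B sits at the same pitch as Cb, so on the letter B the same pitch needs a natural: B.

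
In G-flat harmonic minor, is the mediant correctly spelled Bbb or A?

Bbb

Each scale degree takes a distinct letter name. Degree 3 of a scale on G must use the letter B.
Bbb and A are enharmonically the same pitch, but only Bbb uses the letter B, so it is the correct spelling here.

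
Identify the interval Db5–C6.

major seventh

The letter names run D→C, a span of 6 letter steps, so the interval is some kind of seventh.
Db to C is 11 semitones. A major seventh is 11, so 11 makes it major.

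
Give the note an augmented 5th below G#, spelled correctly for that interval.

C

G down a perfect fifth is C, so the target letter is C.
From G#, an augmented fifth is 8 semitones down: C.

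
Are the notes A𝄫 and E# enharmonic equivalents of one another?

Abb is pitch class 7; E# is pitch class 5.
The pitch classes differ (7 vs. 5), so they are not enharmonic equivalents.

No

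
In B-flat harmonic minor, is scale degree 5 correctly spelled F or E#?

F

Each scale degree takes a distinct letter name. Degree 5 of a scale on B must use the letter F.
F and E# are enharmonically the same pitch, but only F uses the letter F, so it is the correct spelling here.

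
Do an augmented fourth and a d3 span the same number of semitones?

An augmented fourth spans 6 semitones; a diminished third spans 2.
The spans differ, so they are not enharmonic equivalents.

No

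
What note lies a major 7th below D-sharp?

E

A seventh below D lands on the letter E.
A major seventh spans 11 semitones, so D# moves to pitch class 4. On the letter E that is E.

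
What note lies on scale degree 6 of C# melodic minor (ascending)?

A#

Degree 6 takes the letter 5 steps above C, which is A.
In melodic minor (ascending), degree 6 sits 9 semitones above the tonic. C# + 9 semitones is pitch class 10, spelled on A as A#.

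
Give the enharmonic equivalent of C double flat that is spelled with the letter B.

Bb

Plain B sits 1 semitone above Cbb, so on the letter B the same pitch needs a flat: Bb.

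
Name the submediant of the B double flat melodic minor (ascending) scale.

The Bbb melodic minor (ascending) scale runs Bbb Cb Dbb Ebb Fb Gb Ab.
Degree 6 is Gb.

Gb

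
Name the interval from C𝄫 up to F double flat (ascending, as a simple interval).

perfect fourth

Counting letters C–D–E–F gives a fourth.
Cbb→Fbb = 5 semitones, exactly the perfect fourth.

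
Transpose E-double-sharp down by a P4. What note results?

B##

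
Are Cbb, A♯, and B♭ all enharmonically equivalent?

Yes

Cbb = pitch class 10 and A# = pitch class 10 and Bb = pitch class 10 — the same pitch class, so they are enharmonic equivalents.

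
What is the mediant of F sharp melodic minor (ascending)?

A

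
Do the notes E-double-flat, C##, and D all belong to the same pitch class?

Ebb is pitch class 2; C## is pitch class 2; D is pitch class 2.
All spellings map to pitch class 2, so they are enharmonically equivalent.

Yes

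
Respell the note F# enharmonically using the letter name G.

Gb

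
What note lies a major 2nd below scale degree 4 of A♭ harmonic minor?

Cb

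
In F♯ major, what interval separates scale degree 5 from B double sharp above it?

Scale degree 5 of F# major is C#.
C# up to B##: letters C→B make it a seventh; 12 semitones makes it augmented.

augmented seventh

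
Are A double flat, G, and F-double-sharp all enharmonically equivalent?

Yes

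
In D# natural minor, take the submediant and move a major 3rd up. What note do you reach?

The submediant of D# natural minor is B.
A major third (4 semitones) above B lands on the letter D, giving D#.

D#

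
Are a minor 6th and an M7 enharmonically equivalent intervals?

A minor sixth spans 8 semitones; a major seventh spans 11.
The spans differ, so they are not enharmonic equivalents.

No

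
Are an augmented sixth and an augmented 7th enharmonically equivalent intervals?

An augmented sixth spans 10 semitones; an augmented seventh spans 12.
The spans differ, so they are not enharmonic equivalents.

No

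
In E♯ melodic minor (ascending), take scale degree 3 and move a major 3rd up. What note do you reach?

B#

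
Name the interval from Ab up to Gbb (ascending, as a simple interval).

diminished seventh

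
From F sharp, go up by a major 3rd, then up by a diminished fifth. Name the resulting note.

E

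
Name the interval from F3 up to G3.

Counting letters F–G gives a second.
F→G = 2 semitones, exactly the major second.

major second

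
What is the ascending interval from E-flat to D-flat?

Counting letters E–F–G–A–B–C–D gives a seventh.
Eb→Db = 10 semitones, 1 narrower than the major seventh (11), so minor.

minor seventh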